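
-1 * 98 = -98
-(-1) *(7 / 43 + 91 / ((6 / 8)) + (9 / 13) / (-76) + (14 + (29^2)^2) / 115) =18385359017 / 2931396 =6271.88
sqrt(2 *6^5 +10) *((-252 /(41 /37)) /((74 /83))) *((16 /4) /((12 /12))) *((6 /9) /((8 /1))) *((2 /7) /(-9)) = 332 *sqrt(15562) /123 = 336.72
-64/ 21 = -3.05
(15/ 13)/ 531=0.00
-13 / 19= -0.68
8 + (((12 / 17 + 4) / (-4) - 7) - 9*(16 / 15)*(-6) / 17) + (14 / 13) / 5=3787 / 1105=3.43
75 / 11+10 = 185 / 11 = 16.82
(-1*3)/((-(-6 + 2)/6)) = -9/2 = -4.50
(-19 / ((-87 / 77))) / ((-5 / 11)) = -16093 / 435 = -37.00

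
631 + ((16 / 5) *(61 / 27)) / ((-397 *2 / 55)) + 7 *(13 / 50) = 338891479 / 535950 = 632.32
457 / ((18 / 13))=330.06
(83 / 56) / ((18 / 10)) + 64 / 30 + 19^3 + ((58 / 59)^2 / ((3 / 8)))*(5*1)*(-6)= 6784.65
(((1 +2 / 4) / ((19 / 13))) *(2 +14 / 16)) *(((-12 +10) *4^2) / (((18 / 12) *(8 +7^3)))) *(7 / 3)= -644 / 1539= -0.42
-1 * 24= -24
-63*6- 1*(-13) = -365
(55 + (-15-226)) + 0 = -186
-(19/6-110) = 641/6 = 106.83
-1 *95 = -95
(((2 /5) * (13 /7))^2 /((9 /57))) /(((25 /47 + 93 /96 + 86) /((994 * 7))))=2743067392 /9870075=277.92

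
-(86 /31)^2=-7396 /961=-7.70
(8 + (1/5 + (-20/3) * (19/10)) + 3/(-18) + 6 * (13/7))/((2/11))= 35.80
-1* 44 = -44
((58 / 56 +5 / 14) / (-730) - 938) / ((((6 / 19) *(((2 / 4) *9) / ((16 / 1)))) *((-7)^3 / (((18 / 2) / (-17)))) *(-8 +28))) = -364282421 / 446946150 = -0.82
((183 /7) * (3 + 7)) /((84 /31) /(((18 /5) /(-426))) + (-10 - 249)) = -56730 /125783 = -0.45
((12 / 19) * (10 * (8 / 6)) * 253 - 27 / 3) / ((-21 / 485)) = -19549865 / 399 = -48997.16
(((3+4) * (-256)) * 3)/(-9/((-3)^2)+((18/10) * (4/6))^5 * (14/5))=-84000000/93239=-900.91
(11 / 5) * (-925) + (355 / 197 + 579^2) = 65641937 / 197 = 333207.80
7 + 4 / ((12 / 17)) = 38 / 3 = 12.67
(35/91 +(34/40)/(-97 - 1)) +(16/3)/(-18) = 0.08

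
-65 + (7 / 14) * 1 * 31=-99 / 2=-49.50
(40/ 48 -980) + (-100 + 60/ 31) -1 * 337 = -263047/ 186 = -1414.23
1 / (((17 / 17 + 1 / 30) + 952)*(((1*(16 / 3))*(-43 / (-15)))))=675 / 9835304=0.00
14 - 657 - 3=-646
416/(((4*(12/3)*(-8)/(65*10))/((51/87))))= -71825/58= -1238.36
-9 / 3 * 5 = -15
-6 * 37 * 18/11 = -3996/11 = -363.27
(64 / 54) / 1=32 / 27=1.19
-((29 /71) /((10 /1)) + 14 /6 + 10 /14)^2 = -2120510401 /222308100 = -9.54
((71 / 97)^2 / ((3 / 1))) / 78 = 5041 / 2201706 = 0.00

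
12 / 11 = 1.09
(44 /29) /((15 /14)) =616 /435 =1.42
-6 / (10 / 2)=-6 / 5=-1.20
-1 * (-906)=906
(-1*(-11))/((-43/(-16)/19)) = 3344/43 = 77.77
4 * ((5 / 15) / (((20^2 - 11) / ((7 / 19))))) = 28 / 22173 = 0.00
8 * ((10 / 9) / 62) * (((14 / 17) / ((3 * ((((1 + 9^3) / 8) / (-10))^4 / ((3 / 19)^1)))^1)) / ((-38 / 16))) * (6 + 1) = -128450560 / 48624121399743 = -0.00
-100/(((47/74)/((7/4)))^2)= -1677025/2209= -759.18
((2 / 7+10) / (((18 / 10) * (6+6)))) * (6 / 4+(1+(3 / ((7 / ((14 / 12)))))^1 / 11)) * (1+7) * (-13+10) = -320 / 11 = -29.09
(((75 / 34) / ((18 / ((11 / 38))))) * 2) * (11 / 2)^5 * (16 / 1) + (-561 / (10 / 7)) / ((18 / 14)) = 5407.81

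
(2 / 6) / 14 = 1 / 42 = 0.02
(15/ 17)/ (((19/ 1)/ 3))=45/ 323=0.14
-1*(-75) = 75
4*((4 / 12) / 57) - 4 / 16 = -155 / 684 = -0.23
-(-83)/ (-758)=-83/ 758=-0.11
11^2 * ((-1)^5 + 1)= 0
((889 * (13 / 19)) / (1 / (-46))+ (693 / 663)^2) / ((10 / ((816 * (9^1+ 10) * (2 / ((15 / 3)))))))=-1246268939664 / 71825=-17351464.53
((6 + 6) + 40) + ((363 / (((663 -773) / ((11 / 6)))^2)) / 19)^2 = 27031694641 / 519840000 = 52.00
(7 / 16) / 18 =7 / 288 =0.02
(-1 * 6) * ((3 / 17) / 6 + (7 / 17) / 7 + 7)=-723 / 17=-42.53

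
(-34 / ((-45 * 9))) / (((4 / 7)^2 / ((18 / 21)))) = 0.22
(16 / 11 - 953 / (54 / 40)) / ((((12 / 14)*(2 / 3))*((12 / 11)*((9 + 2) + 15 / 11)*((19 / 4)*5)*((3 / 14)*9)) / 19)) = -28193473 / 743580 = -37.92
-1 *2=-2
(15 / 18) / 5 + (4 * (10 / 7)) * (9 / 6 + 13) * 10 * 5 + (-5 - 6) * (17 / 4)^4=2979545 / 5376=554.23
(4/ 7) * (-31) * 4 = -496/ 7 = -70.86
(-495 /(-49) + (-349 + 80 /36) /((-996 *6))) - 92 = -215682263 /2635416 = -81.84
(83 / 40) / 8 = 83 / 320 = 0.26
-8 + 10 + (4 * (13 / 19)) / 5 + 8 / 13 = 3906 / 1235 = 3.16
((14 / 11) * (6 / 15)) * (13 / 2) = 182 / 55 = 3.31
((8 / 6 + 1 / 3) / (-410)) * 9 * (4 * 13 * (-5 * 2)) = 780 / 41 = 19.02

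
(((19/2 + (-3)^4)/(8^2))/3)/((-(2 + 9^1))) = -181/4224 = -0.04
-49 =-49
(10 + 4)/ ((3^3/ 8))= 112/ 27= 4.15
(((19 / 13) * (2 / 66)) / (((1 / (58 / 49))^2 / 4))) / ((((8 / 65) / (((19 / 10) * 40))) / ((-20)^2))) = 4857616000 / 79233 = 61307.99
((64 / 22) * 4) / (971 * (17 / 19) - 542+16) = 2432 / 71643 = 0.03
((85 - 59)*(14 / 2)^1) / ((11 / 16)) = 264.73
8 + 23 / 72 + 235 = 17519 / 72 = 243.32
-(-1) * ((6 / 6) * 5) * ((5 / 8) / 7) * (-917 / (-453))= 3275 / 3624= 0.90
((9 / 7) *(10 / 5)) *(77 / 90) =11 / 5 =2.20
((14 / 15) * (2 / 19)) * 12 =112 / 95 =1.18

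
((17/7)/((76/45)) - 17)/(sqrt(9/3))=-8279 * sqrt(3)/1596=-8.98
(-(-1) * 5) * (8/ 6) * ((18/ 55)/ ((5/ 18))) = 7.85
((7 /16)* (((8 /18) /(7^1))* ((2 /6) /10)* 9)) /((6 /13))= 13 /720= 0.02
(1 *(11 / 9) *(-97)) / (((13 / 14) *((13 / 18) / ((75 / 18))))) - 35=-391195 / 507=-771.59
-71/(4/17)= -301.75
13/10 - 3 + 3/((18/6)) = -7/10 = -0.70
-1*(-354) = 354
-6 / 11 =-0.55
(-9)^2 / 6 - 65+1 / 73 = -7517 / 146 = -51.49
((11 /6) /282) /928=11 /1570176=0.00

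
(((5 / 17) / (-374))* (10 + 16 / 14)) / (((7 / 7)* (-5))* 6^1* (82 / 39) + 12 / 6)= 2535 / 17668882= 0.00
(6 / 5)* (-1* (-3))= 18 / 5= 3.60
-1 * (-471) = 471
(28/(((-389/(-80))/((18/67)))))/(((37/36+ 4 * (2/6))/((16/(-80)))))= -0.13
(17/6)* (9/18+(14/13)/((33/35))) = 23953/5148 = 4.65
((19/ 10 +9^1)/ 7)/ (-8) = -109/ 560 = -0.19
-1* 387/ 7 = -387/ 7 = -55.29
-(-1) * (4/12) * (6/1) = 2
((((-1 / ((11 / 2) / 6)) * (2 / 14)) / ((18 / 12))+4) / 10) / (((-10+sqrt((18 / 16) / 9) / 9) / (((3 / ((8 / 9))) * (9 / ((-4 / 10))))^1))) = 164025 * sqrt(2) / 19958092+14762250 / 4989523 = 2.97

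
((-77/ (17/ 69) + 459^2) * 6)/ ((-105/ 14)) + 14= -14303866/ 85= -168280.78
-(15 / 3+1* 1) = -6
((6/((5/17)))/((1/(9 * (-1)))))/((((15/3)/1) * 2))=-459/25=-18.36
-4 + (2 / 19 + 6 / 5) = -256 / 95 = -2.69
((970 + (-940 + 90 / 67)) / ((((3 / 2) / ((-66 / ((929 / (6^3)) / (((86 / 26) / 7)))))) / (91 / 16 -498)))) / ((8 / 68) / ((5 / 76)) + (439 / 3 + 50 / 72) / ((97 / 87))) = 5971850221788000 / 10700458600507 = 558.09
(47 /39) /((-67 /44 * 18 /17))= -17578 /23517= -0.75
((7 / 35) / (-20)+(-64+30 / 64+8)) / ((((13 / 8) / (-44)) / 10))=977526 / 65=15038.86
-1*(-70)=70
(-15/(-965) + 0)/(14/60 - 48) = -90/276569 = -0.00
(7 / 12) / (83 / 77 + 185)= 539 / 171936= 0.00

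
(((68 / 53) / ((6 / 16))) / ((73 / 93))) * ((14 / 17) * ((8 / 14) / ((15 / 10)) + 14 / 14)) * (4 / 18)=115072 / 104463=1.10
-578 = -578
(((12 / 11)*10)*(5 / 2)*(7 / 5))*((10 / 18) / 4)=175 / 33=5.30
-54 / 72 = -0.75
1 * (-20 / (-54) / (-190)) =-1 / 513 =-0.00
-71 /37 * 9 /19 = -639 /703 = -0.91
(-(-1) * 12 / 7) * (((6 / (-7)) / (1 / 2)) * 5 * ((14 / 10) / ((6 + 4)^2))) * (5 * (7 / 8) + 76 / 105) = -12849 / 12250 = -1.05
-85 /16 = -5.31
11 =11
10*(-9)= -90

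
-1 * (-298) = 298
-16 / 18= -8 / 9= -0.89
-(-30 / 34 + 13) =-206 / 17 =-12.12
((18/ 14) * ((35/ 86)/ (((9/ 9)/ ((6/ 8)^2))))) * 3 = 1215/ 1376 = 0.88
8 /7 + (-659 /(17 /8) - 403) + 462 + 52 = -197.97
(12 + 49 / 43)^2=172.65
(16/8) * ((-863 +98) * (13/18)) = -1105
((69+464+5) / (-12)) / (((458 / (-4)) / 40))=10760 / 687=15.66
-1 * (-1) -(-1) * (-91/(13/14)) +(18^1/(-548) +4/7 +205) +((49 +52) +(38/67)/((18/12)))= 80926663/385518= 209.92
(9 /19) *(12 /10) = 54 /95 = 0.57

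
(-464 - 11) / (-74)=475 / 74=6.42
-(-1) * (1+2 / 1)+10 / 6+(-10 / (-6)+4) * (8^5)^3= 199378108503386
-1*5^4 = -625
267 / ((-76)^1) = -267 / 76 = -3.51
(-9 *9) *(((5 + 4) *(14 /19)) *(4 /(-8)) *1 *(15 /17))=236.98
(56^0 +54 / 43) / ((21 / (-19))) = -1843 / 903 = -2.04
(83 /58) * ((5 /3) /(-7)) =-0.34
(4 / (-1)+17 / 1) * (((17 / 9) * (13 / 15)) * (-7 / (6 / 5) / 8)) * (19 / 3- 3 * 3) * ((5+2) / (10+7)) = 8281 / 486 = 17.04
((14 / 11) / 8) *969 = 6783 / 44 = 154.16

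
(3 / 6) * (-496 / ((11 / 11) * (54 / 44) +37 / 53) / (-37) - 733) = -60308309 / 166130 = -363.02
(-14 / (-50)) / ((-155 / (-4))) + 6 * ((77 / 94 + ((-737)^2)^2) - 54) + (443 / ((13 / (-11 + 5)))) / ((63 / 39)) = 2256777828601582087 / 1274875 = 1770195374920.35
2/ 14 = 1/ 7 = 0.14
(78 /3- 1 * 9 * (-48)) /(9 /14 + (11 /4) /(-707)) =1295224 /1807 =716.78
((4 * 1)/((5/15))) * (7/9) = 28/3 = 9.33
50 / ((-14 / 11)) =-275 / 7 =-39.29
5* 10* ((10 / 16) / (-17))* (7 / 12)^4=-300125 / 1410048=-0.21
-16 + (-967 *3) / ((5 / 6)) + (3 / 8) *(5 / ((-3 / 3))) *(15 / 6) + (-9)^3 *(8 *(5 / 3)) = -1057751 / 80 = -13221.89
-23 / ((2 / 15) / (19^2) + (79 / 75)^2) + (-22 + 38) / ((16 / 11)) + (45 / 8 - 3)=-127976141 / 18030008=-7.10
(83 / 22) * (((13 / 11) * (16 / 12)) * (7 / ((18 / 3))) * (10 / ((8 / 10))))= 188825 / 2178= 86.70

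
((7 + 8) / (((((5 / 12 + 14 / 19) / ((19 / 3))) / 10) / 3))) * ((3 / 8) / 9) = 27075 / 263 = 102.95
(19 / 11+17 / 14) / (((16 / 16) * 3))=151 / 154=0.98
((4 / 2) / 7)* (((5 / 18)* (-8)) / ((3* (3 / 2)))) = -80 / 567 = -0.14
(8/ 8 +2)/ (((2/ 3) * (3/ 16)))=24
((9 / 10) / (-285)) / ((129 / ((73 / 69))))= -73 / 2818650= -0.00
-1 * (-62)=62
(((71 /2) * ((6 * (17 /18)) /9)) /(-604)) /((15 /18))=-1207 /27180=-0.04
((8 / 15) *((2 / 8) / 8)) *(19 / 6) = 19 / 360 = 0.05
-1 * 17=-17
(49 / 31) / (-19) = -49 / 589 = -0.08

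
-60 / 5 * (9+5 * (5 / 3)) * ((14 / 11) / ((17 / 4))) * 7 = -81536 / 187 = -436.02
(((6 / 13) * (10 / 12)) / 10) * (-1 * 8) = -4 / 13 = -0.31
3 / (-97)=-3 / 97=-0.03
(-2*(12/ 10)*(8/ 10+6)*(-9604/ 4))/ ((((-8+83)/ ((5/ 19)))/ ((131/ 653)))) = 42776216/ 1550875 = 27.58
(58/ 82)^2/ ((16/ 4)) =841/ 6724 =0.13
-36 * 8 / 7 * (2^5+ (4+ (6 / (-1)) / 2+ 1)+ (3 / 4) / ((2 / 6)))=-10440 / 7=-1491.43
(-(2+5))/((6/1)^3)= -7/216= -0.03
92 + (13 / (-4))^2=102.56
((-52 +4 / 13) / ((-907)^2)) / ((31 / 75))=-50400 / 331527547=-0.00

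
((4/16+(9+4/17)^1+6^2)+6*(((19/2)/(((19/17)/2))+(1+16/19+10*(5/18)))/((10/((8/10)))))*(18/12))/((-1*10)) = -1971967/323000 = -6.11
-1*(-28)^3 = 21952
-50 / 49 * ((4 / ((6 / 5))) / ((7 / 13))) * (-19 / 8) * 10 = 154375 / 1029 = 150.02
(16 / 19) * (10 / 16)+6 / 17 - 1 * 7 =-1977 / 323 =-6.12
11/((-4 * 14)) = -11/56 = -0.20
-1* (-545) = 545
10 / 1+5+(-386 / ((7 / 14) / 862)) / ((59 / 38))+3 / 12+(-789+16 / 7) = -709328155 / 1652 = -429375.40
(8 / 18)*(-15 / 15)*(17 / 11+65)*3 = -976 / 11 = -88.73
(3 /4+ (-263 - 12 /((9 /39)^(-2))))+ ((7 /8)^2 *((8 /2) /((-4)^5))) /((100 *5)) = -363956232281 /1384448000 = -262.89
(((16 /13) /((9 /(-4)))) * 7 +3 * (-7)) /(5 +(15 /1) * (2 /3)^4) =-1743 /559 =-3.12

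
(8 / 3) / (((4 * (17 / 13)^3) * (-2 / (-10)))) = 1.49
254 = 254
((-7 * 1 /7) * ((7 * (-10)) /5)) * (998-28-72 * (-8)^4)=-4115188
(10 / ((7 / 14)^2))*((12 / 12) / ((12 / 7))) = 23.33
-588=-588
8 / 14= 0.57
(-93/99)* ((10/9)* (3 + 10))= -4030/297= -13.57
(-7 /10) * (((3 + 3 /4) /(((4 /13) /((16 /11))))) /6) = -91 /44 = -2.07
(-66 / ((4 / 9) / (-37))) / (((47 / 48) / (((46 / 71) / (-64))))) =-758241 / 13348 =-56.81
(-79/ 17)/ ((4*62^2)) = -79/ 261392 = -0.00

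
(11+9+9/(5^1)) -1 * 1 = 104/5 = 20.80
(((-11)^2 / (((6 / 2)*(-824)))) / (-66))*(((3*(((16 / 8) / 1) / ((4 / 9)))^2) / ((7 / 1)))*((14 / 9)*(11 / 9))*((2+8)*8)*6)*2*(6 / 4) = 1815 / 103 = 17.62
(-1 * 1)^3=-1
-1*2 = -2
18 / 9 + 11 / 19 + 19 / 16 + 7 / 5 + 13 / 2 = 17733 / 1520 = 11.67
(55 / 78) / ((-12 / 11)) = -605 / 936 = -0.65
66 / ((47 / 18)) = 1188 / 47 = 25.28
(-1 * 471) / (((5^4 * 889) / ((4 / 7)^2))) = -7536 / 27225625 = -0.00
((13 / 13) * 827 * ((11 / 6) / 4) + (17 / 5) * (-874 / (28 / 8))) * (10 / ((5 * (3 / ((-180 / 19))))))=394789 / 133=2968.34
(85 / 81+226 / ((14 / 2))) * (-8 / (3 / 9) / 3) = -151208 / 567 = -266.68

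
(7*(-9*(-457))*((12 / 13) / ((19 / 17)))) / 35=839052 / 1235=679.39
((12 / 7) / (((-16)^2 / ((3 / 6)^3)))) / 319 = 3 / 1143296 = 0.00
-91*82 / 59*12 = -89544 / 59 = -1517.69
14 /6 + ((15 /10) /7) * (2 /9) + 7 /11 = 697 /231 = 3.02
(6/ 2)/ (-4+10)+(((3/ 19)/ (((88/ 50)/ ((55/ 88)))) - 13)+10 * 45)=2926375/ 6688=437.56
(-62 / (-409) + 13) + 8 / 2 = 7015 / 409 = 17.15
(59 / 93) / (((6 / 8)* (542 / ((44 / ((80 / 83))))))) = 53867 / 756090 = 0.07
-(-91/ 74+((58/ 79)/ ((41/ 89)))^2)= -1017130045/ 776342954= -1.31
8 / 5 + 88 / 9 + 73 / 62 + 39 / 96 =578599 / 44640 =12.96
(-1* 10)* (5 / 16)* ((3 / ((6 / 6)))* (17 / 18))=-425 / 48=-8.85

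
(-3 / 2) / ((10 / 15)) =-9 / 4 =-2.25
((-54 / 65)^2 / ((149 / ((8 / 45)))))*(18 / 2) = 23328 / 3147625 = 0.01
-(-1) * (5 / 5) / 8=1 / 8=0.12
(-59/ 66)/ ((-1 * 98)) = 59/ 6468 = 0.01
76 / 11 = 6.91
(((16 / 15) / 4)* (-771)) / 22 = -514 / 55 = -9.35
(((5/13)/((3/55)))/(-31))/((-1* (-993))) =-275/1200537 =-0.00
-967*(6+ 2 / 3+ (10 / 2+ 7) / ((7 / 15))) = -657560 / 21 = -31312.38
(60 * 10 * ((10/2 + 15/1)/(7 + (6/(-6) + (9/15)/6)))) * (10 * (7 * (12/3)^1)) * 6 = 201600000/61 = 3304918.03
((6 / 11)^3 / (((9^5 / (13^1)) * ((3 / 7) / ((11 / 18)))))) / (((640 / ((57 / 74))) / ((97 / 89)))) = 167713 / 2509680127680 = 0.00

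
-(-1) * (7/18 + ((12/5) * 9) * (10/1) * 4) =15559/18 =864.39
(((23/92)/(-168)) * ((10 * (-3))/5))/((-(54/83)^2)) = -0.02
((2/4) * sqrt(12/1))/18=sqrt(3)/18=0.10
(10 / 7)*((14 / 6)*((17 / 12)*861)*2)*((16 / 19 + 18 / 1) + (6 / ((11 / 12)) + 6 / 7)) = 133810060 / 627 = 213413.17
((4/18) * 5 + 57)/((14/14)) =523/9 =58.11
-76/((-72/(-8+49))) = 779/18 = 43.28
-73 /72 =-1.01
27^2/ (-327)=-243/ 109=-2.23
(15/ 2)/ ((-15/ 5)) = -5/ 2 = -2.50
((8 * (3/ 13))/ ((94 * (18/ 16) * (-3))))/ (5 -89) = 8/ 115479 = 0.00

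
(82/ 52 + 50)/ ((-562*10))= -1341/ 146120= -0.01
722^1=722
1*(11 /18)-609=-10951 /18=-608.39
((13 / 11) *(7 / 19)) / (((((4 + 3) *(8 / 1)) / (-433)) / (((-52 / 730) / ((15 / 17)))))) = 1244009 / 4577100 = 0.27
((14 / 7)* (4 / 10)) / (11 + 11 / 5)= 2 / 33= 0.06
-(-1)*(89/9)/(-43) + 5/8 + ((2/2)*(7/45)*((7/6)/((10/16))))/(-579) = 53041351/134443800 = 0.39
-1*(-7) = 7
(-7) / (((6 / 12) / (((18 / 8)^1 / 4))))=-63 / 8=-7.88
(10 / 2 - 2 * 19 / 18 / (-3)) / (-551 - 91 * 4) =-154 / 24705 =-0.01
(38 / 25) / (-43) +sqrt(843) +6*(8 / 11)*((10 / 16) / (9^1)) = 9496 / 35475 +sqrt(843) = 29.30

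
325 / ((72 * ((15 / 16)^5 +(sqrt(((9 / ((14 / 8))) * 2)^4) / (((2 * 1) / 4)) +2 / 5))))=10436608000 / 491822884467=0.02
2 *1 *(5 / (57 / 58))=580 / 57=10.18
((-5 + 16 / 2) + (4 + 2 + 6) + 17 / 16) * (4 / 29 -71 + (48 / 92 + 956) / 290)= -11581705 / 10672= -1085.24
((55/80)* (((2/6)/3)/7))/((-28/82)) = -451/14112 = -0.03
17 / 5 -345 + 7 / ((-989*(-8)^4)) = -6919012387 / 20254720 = -341.60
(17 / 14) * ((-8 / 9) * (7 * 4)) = -272 / 9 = -30.22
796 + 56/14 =800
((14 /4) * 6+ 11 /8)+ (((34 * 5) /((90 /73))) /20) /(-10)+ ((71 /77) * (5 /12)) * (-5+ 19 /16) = 22420819 /1108800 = 20.22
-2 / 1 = -2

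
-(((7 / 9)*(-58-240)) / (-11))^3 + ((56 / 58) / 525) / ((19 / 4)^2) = -2375680959656888 / 253951505775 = -9354.86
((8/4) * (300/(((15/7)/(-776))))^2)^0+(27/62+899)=55827/62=900.44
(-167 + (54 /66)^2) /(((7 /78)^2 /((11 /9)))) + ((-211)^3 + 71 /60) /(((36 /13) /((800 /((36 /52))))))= -513424782615758 /130977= -3919961387.23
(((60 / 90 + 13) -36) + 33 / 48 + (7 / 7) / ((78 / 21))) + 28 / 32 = -12793 / 624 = -20.50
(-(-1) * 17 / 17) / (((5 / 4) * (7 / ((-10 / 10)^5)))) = -0.11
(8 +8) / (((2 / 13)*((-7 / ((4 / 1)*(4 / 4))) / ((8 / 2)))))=-1664 / 7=-237.71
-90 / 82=-1.10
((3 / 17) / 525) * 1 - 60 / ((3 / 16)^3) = -243711991 / 26775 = -9102.22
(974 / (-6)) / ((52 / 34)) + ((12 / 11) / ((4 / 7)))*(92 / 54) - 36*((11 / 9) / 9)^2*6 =-7427393 / 69498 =-106.87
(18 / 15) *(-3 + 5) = 12 / 5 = 2.40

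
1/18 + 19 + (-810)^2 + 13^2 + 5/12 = 23626385/36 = 656288.47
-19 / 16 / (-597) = 19 / 9552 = 0.00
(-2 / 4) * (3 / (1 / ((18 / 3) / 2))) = -9 / 2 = -4.50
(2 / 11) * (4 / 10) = 4 / 55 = 0.07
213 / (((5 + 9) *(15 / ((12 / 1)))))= 426 / 35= 12.17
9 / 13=0.69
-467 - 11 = -478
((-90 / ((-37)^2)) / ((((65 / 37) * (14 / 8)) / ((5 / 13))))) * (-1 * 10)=3600 / 43771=0.08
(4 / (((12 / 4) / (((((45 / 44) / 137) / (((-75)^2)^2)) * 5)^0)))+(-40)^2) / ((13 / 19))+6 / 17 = 2340.76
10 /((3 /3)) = 10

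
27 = 27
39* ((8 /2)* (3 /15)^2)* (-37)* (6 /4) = -8658 /25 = -346.32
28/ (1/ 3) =84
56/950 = 28/475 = 0.06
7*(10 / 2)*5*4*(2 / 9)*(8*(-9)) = -11200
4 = 4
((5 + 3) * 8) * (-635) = -40640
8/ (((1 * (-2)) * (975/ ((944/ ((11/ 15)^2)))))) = -11328/ 1573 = -7.20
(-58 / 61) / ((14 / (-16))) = 464 / 427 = 1.09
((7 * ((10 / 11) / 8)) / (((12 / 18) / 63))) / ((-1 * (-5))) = 15.03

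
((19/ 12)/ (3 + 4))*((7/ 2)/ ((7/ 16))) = 1.81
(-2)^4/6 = 2.67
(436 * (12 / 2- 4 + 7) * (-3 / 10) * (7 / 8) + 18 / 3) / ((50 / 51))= -1044531 / 1000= -1044.53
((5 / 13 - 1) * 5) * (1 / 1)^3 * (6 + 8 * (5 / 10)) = -400 / 13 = -30.77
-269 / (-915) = 0.29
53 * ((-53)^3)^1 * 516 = -4071488196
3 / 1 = 3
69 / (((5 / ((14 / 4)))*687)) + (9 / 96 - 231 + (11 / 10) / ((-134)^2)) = -7593436861 / 32895392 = -230.84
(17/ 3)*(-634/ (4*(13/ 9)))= -621.81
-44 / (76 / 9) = -99 / 19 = -5.21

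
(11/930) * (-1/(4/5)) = -11/744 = -0.01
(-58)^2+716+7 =4087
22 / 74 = 11 / 37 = 0.30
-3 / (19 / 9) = -27 / 19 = -1.42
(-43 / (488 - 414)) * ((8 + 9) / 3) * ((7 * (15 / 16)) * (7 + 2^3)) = -383775 / 1184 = -324.13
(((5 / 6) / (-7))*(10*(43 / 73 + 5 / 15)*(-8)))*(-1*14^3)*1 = -15836800 / 657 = -24104.72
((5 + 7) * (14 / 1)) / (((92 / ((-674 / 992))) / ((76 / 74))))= -134463 / 105524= -1.27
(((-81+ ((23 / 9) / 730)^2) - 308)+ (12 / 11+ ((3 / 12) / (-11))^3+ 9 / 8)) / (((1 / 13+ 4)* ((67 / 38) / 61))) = -3282.27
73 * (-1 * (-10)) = 730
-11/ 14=-0.79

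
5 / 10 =1 / 2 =0.50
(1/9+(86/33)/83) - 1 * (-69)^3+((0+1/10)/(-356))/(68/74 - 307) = 36276693987037343/110428263000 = 328509.14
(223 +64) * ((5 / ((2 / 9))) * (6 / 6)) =12915 / 2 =6457.50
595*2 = 1190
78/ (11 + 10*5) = 78/ 61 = 1.28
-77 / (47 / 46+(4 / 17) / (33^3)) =-2163910518 / 28713847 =-75.36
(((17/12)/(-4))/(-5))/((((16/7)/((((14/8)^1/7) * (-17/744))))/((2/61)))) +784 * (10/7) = 390375012377/348549120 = 1120.00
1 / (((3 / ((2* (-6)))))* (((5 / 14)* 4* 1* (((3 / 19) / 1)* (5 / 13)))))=-3458 / 75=-46.11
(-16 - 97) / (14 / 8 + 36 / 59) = -26668 / 557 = -47.88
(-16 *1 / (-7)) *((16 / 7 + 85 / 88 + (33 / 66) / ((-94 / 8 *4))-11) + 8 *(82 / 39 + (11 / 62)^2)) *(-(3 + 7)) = -202116158540 / 949455507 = -212.88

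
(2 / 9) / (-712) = -1 / 3204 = -0.00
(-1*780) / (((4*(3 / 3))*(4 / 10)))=-975 / 2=-487.50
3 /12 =1 /4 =0.25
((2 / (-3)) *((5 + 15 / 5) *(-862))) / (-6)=-6896 / 9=-766.22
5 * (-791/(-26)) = 3955/26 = 152.12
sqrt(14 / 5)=sqrt(70) / 5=1.67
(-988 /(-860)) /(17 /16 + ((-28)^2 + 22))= 0.00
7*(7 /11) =49 /11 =4.45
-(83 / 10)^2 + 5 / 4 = -1691 / 25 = -67.64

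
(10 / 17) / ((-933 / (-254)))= 2540 / 15861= 0.16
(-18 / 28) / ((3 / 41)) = -123 / 14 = -8.79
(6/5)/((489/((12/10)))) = 0.00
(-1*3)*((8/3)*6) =-48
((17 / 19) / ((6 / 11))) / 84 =187 / 9576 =0.02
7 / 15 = 0.47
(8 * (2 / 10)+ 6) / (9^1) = 38 / 45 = 0.84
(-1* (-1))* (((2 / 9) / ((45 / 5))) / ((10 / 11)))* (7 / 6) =77 / 2430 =0.03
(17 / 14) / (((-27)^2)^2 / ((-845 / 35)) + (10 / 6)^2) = -25857 / 468671812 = -0.00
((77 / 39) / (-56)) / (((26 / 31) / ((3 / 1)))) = -341 / 2704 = -0.13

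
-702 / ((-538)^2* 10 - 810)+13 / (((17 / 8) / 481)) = 72375467593 / 24595855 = 2942.59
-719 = -719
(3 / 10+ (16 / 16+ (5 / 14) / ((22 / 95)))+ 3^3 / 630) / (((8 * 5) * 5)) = 4443 / 308000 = 0.01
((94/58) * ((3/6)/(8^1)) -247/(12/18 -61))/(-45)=-352331/3779280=-0.09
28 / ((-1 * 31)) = -28 / 31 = -0.90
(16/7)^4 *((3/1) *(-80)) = -15728640/2401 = -6550.87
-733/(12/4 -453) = 733/450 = 1.63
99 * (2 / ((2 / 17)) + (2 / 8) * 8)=1881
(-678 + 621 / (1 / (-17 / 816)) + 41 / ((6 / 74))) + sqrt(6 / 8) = -8893 / 48 + sqrt(3) / 2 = -184.40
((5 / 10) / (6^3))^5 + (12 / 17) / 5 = 180551034077269 / 1278903158046720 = 0.14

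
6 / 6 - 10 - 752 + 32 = -729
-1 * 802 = -802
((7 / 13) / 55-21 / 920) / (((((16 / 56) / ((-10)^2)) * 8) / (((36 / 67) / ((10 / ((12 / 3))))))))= -108045 / 881452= -0.12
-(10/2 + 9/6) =-13/2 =-6.50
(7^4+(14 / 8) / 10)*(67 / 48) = 6435149 / 1920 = 3351.64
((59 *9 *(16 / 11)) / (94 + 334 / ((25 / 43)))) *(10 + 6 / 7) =2017800 / 160853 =12.54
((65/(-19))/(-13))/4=5/76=0.07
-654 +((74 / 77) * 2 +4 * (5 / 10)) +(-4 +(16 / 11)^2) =-552212 / 847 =-651.96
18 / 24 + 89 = 359 / 4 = 89.75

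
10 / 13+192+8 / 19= 47718 / 247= 193.19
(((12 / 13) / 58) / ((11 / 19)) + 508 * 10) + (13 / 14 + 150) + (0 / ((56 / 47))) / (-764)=303698847 / 58058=5230.96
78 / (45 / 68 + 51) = 1768 / 1171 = 1.51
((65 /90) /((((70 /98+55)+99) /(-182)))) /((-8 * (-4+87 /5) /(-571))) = -4.53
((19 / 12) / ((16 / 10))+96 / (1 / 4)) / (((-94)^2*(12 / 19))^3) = 253501781 / 114441118239817728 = 0.00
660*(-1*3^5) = -160380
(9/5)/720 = 1/400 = 0.00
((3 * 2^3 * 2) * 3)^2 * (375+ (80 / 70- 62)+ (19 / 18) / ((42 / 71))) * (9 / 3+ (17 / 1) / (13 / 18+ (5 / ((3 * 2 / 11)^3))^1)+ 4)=2354735329728 / 47677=49389335.10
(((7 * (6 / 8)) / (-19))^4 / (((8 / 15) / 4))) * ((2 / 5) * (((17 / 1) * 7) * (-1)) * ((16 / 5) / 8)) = -69429717 / 83405440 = -0.83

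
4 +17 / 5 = 7.40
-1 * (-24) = 24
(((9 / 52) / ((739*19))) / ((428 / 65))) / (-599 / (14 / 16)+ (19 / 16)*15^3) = 0.00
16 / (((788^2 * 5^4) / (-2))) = -2 / 24255625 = -0.00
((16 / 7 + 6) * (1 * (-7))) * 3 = -174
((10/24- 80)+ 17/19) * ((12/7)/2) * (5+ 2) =-17941/38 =-472.13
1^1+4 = 5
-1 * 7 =-7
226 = 226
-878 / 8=-439 / 4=-109.75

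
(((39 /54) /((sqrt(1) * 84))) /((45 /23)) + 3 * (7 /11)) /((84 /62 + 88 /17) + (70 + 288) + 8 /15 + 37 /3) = 754731983 /148856283576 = 0.01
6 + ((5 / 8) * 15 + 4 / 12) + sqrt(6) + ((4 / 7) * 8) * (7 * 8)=sqrt(6) + 6521 / 24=274.16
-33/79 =-0.42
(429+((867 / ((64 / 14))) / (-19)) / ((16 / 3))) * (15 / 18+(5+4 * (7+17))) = 846256385 / 19456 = 43495.91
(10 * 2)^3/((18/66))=88000/3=29333.33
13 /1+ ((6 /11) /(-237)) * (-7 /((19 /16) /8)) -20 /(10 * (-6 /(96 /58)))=13.66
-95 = -95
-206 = -206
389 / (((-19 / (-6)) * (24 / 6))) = 1167 / 38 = 30.71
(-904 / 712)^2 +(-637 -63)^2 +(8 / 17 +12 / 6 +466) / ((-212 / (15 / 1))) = 3496817234204 / 7136821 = 489968.47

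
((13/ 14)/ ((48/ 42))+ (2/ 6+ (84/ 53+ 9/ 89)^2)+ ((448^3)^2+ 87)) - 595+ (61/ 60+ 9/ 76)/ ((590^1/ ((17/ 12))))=181488018293795756818171109209/ 22448114792100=8084777718513159.99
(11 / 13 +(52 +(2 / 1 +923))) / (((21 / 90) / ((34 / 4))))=463080 / 13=35621.54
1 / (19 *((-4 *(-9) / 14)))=7 / 342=0.02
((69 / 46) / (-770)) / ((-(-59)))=-3 / 90860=-0.00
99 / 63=11 / 7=1.57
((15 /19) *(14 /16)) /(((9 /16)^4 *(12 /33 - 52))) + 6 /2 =8456549 /2950263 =2.87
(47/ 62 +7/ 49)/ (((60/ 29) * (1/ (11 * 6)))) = 124729/ 4340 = 28.74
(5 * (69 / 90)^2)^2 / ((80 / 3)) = 0.32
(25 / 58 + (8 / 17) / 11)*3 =15417 / 10846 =1.42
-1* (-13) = 13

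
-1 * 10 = -10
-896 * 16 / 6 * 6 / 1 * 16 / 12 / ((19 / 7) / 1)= -7042.25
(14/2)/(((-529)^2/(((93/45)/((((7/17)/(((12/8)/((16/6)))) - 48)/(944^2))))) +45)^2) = 3392265293594352/693077587139224225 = 0.00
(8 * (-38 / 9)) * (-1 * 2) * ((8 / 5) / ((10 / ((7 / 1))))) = 17024 / 225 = 75.66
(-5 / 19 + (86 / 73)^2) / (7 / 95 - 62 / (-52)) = 14804270 / 16663783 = 0.89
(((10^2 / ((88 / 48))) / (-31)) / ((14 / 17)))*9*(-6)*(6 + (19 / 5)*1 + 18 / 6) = 3525120 / 2387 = 1476.80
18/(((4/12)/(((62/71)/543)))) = 1116/12851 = 0.09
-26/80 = -13/40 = -0.32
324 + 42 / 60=3247 / 10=324.70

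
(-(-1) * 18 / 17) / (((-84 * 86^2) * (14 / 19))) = -57 / 24643472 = -0.00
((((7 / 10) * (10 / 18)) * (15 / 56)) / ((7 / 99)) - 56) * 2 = -6107 / 56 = -109.05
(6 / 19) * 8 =48 / 19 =2.53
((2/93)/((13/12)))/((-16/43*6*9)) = -43/43524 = -0.00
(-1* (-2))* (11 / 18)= 11 / 9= 1.22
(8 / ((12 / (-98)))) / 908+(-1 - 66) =-45676 / 681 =-67.07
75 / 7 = 10.71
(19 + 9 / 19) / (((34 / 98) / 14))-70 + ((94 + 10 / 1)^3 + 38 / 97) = 35265553628 / 31331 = 1125580.21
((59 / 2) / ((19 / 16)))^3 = 105154048 / 6859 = 15330.81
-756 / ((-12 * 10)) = 63 / 10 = 6.30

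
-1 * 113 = -113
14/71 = 0.20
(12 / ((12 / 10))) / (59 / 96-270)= -960 / 25861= -0.04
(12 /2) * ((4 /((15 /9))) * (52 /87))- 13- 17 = -3102 /145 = -21.39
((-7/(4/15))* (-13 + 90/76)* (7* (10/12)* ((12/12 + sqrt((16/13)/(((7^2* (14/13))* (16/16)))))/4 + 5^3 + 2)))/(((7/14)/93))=1043925* sqrt(14)/304 + 26036533425/608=42836094.48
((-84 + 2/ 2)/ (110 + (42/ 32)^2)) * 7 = -5.20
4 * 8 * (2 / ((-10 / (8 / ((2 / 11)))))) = -1408 / 5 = -281.60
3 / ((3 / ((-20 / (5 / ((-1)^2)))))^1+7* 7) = 12 / 193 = 0.06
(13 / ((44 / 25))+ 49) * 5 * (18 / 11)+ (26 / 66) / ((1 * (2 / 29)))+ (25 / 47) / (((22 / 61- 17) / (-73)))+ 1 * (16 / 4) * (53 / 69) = 472.46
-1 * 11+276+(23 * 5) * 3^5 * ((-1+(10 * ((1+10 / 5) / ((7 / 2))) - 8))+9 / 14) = 6253.21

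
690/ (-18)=-115/ 3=-38.33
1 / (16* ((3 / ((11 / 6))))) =11 / 288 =0.04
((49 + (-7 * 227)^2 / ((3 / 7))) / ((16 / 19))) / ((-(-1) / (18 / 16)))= 503725929 / 64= 7870717.64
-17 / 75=-0.23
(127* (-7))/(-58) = 889/58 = 15.33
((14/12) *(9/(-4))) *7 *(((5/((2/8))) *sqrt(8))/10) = -147 *sqrt(2)/2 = -103.94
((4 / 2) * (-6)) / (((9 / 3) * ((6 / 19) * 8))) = -19 / 12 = -1.58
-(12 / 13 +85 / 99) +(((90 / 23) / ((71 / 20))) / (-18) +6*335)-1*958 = 2207084723 / 2101671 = 1050.16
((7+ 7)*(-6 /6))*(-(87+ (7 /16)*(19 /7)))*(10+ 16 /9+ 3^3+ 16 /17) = 3530737 /72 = 49038.01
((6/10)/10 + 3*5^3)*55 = 20628.30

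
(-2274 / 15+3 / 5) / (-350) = 0.43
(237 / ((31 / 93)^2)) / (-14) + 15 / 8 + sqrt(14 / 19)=-8427 / 56 + sqrt(266) / 19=-149.62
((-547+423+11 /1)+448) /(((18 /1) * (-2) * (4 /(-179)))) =59965 /144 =416.42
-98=-98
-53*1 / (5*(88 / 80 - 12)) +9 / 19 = 1.45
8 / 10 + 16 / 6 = 52 / 15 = 3.47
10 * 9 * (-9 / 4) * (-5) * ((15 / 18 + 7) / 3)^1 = 10575 / 4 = 2643.75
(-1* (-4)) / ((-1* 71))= -0.06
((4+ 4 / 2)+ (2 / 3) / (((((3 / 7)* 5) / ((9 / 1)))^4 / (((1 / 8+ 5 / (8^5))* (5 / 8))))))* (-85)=-6190711959 / 3276800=-1889.26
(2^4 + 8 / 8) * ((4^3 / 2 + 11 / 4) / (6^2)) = 2363 / 144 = 16.41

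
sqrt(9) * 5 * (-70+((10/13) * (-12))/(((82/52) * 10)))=-43410/41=-1058.78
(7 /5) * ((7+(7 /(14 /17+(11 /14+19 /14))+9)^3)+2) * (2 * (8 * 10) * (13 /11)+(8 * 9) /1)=1304288892574472 /2419283735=539121.92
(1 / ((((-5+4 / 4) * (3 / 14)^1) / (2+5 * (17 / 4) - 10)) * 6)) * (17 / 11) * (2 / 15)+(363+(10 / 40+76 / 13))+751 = 172905659 / 154440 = 1119.57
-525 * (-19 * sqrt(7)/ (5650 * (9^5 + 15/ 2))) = 133 * sqrt(7)/ 4448923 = 0.00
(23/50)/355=23/17750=0.00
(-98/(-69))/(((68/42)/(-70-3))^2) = 38384787/13294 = 2887.38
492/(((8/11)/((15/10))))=4059/4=1014.75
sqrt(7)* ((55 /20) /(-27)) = -11* sqrt(7) /108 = -0.27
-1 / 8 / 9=-1 / 72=-0.01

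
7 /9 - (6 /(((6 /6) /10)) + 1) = -542 /9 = -60.22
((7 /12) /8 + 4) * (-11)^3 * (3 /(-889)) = 520421 /28448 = 18.29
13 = 13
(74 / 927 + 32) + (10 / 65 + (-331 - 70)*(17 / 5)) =-80209427 / 60255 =-1331.17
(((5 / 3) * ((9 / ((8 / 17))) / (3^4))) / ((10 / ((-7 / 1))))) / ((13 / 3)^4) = -357 / 456976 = -0.00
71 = 71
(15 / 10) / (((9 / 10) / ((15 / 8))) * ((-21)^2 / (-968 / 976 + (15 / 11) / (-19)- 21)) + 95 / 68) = -1434571350 / 7839487913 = -0.18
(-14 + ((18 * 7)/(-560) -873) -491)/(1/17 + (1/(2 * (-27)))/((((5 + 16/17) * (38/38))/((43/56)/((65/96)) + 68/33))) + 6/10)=-2124.05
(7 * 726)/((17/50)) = 254100/17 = 14947.06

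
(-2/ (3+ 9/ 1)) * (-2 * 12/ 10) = 2/ 5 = 0.40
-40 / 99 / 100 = -2 / 495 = -0.00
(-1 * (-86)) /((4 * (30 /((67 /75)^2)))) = 193027 /337500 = 0.57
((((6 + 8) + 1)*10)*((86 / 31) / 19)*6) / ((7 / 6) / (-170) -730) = -78948000 / 438573523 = -0.18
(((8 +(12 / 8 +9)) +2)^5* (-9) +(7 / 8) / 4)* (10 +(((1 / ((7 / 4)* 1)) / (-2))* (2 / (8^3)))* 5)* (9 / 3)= -14006145685365 / 14336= -976991188.99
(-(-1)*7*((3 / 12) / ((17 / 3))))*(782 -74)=3717 / 17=218.65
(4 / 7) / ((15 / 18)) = 24 / 35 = 0.69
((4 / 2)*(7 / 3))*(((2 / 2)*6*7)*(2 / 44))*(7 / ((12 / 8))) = 1372 / 33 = 41.58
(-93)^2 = 8649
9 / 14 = 0.64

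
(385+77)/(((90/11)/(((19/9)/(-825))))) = -0.14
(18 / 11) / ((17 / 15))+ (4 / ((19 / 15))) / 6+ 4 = 21212 / 3553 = 5.97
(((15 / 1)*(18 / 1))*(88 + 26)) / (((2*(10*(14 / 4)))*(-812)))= -1539 / 2842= -0.54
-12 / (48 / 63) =-63 / 4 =-15.75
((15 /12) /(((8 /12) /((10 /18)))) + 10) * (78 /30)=689 /24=28.71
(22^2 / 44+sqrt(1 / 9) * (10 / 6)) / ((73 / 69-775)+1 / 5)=-11960 / 800823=-0.01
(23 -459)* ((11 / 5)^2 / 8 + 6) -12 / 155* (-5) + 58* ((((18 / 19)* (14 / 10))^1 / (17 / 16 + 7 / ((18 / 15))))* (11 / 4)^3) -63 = -26420783491 / 9747950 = -2710.39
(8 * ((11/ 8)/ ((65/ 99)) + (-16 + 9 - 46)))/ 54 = -26471/ 3510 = -7.54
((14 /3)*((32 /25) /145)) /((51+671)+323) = 448 /11364375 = 0.00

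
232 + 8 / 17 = 3952 / 17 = 232.47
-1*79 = -79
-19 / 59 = -0.32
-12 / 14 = -0.86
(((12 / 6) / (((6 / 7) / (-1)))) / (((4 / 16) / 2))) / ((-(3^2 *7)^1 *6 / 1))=4 / 81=0.05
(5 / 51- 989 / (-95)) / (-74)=-25457 / 179265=-0.14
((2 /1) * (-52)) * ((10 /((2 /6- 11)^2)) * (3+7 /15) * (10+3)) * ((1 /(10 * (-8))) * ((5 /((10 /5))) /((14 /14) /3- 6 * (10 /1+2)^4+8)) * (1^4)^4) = -19773 /191090176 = -0.00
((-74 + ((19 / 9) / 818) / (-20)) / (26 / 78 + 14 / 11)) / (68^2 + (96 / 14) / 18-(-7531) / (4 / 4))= -838974983 / 221333442040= -0.00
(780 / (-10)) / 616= -0.13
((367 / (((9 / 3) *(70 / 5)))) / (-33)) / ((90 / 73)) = -0.21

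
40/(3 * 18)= 20/27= 0.74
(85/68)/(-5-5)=-1/8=-0.12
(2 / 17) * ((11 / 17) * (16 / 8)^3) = 0.61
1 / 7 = 0.14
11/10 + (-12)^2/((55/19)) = 50.85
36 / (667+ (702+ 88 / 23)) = 276 / 10525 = 0.03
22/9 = 2.44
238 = 238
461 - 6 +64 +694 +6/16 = 9707/8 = 1213.38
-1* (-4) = 4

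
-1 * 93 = -93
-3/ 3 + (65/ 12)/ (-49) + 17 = 9343/ 588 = 15.89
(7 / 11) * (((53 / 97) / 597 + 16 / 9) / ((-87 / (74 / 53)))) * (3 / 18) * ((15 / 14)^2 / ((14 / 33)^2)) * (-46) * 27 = 1952514805725 / 81410942984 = 23.98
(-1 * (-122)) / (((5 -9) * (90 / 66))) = -671 / 30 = -22.37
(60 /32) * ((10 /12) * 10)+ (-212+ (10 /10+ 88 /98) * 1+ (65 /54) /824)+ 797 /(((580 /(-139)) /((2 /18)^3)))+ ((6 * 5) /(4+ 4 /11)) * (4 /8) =-816458277277 /4267945080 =-191.30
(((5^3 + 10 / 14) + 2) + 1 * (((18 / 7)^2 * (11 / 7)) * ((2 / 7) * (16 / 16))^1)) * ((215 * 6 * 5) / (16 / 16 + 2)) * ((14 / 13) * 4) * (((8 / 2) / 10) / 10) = 48413.04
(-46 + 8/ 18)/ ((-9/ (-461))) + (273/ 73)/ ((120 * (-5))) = -2759553371/ 1182600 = -2333.46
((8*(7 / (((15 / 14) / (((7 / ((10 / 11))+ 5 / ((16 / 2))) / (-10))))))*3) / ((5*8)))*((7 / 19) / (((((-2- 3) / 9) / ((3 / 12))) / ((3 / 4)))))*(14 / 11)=21587391 / 41800000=0.52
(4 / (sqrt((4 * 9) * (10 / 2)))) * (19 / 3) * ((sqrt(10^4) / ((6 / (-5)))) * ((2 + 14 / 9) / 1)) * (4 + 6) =-608000 * sqrt(5) / 243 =-5594.77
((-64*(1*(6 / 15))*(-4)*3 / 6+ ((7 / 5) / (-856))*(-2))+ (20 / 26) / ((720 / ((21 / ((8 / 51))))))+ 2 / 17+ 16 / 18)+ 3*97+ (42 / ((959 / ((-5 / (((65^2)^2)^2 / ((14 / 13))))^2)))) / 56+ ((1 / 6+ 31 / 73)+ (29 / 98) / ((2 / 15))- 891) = -192008850803140545170823654131675598786848327 / 352415573554310785491384272691796875000000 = -544.84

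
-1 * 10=-10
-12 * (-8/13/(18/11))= 176/39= 4.51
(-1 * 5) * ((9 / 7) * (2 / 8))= -45 / 28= -1.61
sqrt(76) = 2 * sqrt(19) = 8.72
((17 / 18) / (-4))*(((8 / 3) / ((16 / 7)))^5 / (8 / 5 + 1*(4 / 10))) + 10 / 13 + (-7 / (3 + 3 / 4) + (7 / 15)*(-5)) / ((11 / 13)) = -3562401341 / 800616960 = -4.45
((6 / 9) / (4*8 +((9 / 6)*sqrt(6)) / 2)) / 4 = 128 / 24495 - sqrt(6) / 8165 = 0.00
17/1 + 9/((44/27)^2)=39473/1936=20.39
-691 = -691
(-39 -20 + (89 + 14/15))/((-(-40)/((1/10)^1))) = 29/375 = 0.08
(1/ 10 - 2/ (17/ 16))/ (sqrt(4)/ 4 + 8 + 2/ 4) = -101/ 510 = -0.20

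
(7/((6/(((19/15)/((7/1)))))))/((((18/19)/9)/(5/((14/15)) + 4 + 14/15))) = 780121/37800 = 20.64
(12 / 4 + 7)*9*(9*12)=9720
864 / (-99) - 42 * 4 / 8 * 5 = -1251 / 11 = -113.73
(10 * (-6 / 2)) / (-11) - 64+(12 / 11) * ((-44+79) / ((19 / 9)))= -9026 / 209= -43.19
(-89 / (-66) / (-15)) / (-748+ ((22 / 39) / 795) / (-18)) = 551889 / 4591964762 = 0.00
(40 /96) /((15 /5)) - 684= -24619 /36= -683.86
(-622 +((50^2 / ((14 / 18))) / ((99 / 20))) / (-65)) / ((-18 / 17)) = 1792429 / 3003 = 596.88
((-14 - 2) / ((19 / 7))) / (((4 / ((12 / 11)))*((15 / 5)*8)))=-14 / 209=-0.07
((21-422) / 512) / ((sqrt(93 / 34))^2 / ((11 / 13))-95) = 0.01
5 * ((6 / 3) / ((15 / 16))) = 32 / 3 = 10.67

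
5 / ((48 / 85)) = 425 / 48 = 8.85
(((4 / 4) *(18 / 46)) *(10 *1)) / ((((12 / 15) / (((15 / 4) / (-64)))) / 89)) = -300375 / 11776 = -25.51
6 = 6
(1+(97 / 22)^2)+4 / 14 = 70219 / 3388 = 20.73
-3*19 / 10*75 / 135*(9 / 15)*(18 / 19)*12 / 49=-108 / 245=-0.44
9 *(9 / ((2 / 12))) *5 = 2430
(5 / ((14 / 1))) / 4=0.09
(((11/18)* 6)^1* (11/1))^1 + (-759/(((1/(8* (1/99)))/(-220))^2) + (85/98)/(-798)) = -168808835113/703836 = -239841.15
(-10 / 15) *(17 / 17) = -2 / 3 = -0.67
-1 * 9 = -9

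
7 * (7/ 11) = 49/ 11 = 4.45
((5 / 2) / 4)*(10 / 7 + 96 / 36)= 215 / 84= 2.56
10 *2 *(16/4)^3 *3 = 3840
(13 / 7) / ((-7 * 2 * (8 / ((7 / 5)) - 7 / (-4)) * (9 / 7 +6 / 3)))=-26 / 4807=-0.01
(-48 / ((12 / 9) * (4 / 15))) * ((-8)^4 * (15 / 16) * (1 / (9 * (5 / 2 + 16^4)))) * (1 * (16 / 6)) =-307200 / 131077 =-2.34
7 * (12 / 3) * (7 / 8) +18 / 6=55 / 2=27.50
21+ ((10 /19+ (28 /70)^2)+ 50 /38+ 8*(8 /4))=39.00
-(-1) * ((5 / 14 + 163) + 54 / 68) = 19534 / 119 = 164.15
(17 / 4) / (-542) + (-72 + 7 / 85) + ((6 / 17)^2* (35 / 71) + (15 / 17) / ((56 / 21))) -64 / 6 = -27425076227 / 333638940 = -82.20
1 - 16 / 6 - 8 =-29 / 3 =-9.67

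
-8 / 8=-1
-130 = -130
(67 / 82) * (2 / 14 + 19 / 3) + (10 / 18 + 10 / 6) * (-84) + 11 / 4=-615185 / 3444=-178.63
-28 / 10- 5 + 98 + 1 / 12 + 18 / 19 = 104003 / 1140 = 91.23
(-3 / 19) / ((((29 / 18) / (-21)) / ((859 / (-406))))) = -69579 / 15979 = -4.35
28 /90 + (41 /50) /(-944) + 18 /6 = 1406191 /424800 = 3.31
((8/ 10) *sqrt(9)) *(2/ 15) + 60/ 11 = 5.77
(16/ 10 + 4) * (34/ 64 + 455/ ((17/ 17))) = 102039/ 40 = 2550.98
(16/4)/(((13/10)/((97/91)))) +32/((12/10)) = 29.95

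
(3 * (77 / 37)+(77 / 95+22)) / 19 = 102124 / 66785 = 1.53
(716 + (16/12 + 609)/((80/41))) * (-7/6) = -1728377/1440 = -1200.26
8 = 8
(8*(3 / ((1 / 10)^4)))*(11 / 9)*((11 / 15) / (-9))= -1936000 / 81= -23901.23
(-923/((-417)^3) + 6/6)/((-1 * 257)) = -72512636/18635510241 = -0.00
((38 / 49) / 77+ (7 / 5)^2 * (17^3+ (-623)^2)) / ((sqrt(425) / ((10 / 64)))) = 2270763337 * sqrt(17) / 1603525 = 5838.76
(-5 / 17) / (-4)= 5 / 68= 0.07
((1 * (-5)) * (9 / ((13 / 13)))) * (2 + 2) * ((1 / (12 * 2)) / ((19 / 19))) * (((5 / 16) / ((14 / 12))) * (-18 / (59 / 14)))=2025 / 236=8.58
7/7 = 1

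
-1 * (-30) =30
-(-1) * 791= 791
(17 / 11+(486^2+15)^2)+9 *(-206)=613751981354 / 11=55795634668.55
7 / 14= 1 / 2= 0.50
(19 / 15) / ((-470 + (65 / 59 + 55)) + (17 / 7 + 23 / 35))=-7847 / 2544984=-0.00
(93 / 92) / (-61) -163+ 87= -426605 / 5612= -76.02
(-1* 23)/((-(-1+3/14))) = -322/11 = -29.27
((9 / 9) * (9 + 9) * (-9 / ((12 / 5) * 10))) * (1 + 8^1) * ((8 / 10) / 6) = -81 / 10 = -8.10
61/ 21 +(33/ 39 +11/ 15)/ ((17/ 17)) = 6121/ 1365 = 4.48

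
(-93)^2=8649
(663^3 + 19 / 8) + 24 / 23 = 53623902077 / 184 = 291434250.42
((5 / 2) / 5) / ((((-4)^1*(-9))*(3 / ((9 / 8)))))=1 / 192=0.01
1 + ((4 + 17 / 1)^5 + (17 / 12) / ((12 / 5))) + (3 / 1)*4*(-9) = 588095221 / 144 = 4083994.59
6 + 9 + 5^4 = 640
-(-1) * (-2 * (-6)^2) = -72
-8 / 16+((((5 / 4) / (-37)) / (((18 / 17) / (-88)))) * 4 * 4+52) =64219 / 666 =96.42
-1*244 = -244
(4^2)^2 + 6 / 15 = 1282 / 5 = 256.40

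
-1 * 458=-458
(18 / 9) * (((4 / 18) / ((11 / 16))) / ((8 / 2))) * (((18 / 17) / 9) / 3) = 32 / 5049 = 0.01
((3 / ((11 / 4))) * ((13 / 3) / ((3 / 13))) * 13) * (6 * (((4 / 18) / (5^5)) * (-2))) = -70304 / 309375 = -0.23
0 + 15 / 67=0.22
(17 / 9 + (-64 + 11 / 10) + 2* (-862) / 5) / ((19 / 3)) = -36523 / 570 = -64.08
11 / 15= 0.73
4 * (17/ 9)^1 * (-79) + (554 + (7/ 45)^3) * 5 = 39605293/ 18225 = 2173.13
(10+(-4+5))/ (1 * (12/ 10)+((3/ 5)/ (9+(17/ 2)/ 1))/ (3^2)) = 5775/ 632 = 9.14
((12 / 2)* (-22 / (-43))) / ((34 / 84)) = 5544 / 731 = 7.58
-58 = -58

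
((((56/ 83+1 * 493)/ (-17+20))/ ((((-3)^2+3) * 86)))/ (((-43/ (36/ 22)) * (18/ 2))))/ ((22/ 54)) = -11175/ 6752548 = -0.00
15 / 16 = 0.94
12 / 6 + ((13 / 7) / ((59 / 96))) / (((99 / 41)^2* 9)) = 24986174 / 12143439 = 2.06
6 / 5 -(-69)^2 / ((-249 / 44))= 349638 / 415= 842.50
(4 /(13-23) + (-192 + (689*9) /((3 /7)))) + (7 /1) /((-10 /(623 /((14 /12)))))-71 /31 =2154579 /155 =13900.51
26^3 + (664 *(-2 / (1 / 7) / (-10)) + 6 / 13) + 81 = 1208159 / 65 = 18587.06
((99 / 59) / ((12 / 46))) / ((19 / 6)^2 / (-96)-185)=-1311552 / 37743539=-0.03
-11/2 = -5.50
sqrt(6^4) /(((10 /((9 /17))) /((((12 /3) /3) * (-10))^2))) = 5760 /17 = 338.82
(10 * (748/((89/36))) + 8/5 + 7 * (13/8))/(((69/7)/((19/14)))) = 68510143/163760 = 418.36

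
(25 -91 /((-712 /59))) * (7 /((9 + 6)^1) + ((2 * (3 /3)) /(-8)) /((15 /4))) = 23169 /1780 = 13.02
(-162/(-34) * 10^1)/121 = 810/2057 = 0.39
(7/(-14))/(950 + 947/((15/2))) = -15/32288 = -0.00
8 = 8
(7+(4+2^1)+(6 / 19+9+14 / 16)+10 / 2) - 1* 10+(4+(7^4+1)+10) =369997 / 152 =2434.19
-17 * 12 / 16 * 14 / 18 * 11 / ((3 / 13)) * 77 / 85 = -77077 / 180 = -428.21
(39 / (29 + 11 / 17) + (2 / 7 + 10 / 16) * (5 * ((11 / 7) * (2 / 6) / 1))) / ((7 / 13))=7072 / 1029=6.87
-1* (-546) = 546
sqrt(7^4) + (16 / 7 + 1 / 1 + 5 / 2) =767 / 14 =54.79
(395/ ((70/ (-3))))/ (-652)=237/ 9128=0.03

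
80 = 80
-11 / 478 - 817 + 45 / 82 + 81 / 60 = -159748047 / 195980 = -815.12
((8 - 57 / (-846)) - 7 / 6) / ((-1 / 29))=-200.12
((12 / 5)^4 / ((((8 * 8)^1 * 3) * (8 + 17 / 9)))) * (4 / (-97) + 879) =82871748 / 5395625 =15.36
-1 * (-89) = 89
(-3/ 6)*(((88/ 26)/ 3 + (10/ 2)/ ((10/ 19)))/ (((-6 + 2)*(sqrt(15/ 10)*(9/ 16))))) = 829*sqrt(6)/ 1053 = 1.93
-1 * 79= -79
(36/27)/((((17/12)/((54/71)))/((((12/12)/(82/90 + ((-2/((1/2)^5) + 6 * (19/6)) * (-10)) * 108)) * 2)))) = 77760/2639758487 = 0.00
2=2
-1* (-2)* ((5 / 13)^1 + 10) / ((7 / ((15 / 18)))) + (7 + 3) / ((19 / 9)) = 7.21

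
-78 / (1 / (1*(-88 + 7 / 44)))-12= 150471 / 22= 6839.59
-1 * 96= -96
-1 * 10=-10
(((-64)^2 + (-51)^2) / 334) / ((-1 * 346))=-6697 / 115564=-0.06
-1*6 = -6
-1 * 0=0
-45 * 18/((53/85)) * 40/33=-918000/583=-1574.61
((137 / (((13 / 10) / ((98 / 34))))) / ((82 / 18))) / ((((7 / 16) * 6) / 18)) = 4142880 / 9061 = 457.22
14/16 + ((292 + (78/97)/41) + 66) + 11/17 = 194466023/540872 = 359.54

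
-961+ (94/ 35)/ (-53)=-1782749/ 1855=-961.05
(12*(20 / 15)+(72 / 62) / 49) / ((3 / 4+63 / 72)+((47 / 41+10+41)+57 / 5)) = 39917600 / 162352239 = 0.25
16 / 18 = 8 / 9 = 0.89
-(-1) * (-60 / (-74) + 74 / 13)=6.50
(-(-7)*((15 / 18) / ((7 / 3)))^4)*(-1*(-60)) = 9375 / 1372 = 6.83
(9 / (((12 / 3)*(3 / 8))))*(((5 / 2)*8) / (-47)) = -120 / 47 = -2.55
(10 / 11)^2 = 100 / 121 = 0.83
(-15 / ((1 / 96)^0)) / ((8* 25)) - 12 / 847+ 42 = 1419939 / 33880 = 41.91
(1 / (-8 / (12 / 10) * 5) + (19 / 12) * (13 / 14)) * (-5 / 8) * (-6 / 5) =6049 / 5600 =1.08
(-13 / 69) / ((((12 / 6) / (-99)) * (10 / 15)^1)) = 1287 / 92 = 13.99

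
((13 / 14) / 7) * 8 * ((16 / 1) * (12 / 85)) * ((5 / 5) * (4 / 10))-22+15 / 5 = -375707 / 20825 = -18.04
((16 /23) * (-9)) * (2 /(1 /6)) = -1728 /23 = -75.13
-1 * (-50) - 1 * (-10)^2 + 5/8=-395/8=-49.38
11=11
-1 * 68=-68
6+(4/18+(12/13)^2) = 10760/1521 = 7.07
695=695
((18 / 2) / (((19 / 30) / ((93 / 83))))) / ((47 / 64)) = 1607040 / 74119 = 21.68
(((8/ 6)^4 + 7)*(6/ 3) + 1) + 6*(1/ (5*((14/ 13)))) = 63604/ 2835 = 22.44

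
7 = 7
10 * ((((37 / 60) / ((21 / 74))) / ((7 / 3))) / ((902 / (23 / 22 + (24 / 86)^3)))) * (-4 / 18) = -2555480813 / 1043672964642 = -0.00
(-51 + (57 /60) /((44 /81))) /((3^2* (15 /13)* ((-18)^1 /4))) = 187811 /178200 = 1.05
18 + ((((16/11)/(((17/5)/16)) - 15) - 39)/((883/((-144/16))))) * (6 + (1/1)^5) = 3527712/165121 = 21.36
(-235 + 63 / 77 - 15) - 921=-12872 / 11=-1170.18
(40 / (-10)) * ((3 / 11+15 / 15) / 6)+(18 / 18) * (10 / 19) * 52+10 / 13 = 222434 / 8151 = 27.29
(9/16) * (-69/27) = -23/16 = -1.44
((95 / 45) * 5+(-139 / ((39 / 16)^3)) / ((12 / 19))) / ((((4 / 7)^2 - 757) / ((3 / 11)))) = 40471501 / 24193076193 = 0.00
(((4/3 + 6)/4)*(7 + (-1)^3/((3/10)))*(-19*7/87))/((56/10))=-11495/6264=-1.84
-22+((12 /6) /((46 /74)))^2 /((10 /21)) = -692 /2645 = -0.26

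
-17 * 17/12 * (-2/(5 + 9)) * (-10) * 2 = -1445/21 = -68.81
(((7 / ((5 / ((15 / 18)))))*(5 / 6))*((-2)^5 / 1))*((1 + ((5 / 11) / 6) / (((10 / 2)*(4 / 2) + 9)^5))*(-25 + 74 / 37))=526220575580 / 735401403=715.56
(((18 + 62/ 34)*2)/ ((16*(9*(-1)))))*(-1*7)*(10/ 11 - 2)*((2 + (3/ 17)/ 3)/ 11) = -82565/ 209814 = -0.39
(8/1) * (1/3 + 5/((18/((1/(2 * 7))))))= 178/63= 2.83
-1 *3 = -3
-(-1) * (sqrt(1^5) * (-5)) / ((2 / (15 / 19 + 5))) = -275 / 19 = -14.47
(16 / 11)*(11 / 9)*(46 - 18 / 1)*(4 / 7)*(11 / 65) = 2816 / 585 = 4.81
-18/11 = -1.64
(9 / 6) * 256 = 384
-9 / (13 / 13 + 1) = -9 / 2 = -4.50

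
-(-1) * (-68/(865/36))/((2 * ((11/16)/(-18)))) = 37.05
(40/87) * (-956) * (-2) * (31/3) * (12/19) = 9483520/1653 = 5737.16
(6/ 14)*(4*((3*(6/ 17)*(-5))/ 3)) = -360/ 119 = -3.03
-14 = -14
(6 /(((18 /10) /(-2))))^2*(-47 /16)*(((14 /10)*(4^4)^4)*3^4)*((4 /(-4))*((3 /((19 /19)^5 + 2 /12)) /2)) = 81754702479360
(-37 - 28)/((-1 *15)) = 13/3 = 4.33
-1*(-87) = 87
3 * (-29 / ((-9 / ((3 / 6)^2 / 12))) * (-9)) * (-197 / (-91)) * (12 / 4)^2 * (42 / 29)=-5319 / 104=-51.14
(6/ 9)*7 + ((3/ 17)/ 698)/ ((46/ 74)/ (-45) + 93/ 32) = 12800841518/ 2742986091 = 4.67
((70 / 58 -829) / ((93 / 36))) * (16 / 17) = -4609152 / 15283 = -301.59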